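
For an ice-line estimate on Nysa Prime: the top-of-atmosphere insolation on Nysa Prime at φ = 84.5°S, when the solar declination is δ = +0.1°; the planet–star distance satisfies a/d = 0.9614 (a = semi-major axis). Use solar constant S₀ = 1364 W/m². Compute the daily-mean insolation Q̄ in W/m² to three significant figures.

cos H₀ = −tan(-84.5°) tan(+0.100°) = 0.0181, H₀ = 1.5527 rad.
Bracket: H₀ sin φ sin δ + cos φ cos δ sin H₀ = 1.5527×-0.99540×0.00175 + 0.09585×1.00000×0.99984 = -0.002705 + 0.095835 = 0.093130.
Inverse-square distance factor (a/d)² = 0.9614² = 0.924290.
Q̄ = (S₀/π) × 0.924290 × [bracket] = (1364/π) × 0.924290 × 0.093130 = 37.37 W/m².

Q̄ ≈ 37.4 W/m²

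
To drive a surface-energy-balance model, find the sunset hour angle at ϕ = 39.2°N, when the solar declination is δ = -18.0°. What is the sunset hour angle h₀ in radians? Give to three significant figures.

h₀ = 1.30 rad

cos h₀ = −tan ϕ · tan δ = −tan(+39.2°) × tan(-18.000°) = 0.2650, so h₀ = 1.3026 rad = 74.63°.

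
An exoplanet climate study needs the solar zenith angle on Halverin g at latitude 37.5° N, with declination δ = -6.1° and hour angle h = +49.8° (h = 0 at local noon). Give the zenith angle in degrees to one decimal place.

cos θ_z = sin φ sin δ + cos φ cos δ cos h = -0.064689 + 0.509177 = 0.444488.
θ_z = arccos(0.444488) = 63.6°.

θ_z = 63.6°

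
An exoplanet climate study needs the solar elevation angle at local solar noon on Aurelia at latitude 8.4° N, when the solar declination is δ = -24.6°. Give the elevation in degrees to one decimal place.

57.0°

At local noon the hour angle is zero, so the zenith angle equals |φ − δ| = |+8.4° − (-24.600°)| = 33.000°.
Elevation = 90° − 33.000° = 57.0°.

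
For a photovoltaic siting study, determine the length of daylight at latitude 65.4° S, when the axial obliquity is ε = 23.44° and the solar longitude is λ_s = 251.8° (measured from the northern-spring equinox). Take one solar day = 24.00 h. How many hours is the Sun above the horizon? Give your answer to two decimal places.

20.41 h

Solar declination: sin δ = sin ε · sin λ_s = sin 23.44° × sin 251.8° = -0.37789, so δ = -22.203°.
cos H₀ = −tan φ · tan δ = −tan(-65.4°) × tan(-22.203°) = -0.8915, so H₀ = 2.6714 rad = 153.06°.
Daylight = 2H₀/(2π) × 24.00 h = (2.6714/π) × 24.00 = 20.41 h.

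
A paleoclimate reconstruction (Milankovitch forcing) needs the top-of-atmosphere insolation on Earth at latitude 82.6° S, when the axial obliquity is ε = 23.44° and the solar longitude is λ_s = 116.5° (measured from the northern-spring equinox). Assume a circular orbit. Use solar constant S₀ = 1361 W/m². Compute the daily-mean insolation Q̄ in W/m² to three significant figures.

Solar declination: sin δ = sin ε · sin λ_s = sin 23.44° × sin 116.5° = 0.35599, so δ = +20.854°.
cos H₀ = −tan(-82.6°) tan(+20.854°) = 2.9332 ≥ 1 ⇒ polar night, H₀ = 0 and Q̄ = 0.

Q̄ ≈ 0.00 W/m²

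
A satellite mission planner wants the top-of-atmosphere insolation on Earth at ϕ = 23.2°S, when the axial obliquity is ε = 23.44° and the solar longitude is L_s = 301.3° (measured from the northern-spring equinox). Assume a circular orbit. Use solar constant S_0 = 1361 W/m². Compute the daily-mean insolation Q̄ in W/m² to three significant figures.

Solar declination: sin δ = sin ε · sin L_s = sin 23.44° × sin 301.3° = -0.33989, so δ = -19.870°.
cos h₀ = −tan(-23.2°) tan(-19.870°) = -0.1549, h₀ = 1.7263 rad.
Bracket: h₀ sin ϕ sin δ + cos ϕ cos δ sin h₀ = 1.7263×-0.39394×-0.33989 + 0.91914×0.94046×0.98793 = 0.231145 + 0.853981 = 1.085126.
Q̄ = (S_0/π) × [bracket] = (1361/π) × 1.085126 = 470.1 W/m².

Q̄ ≈ 470 W/m²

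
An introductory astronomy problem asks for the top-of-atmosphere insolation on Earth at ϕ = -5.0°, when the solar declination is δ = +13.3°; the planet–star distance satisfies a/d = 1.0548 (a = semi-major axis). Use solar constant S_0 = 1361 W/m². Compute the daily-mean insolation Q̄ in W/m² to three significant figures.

cos h₀ = −tan(-5.0°) tan(+13.300°) = 0.0207, h₀ = 1.5501 rad.
Bracket: h₀ sin ϕ sin δ + cos ϕ cos δ sin h₀ = 1.5501×-0.08716×0.23005 + 0.99619×0.97318×0.99979 = -0.031081 + 0.969269 = 0.938188.
Inverse-square distance factor (a/d)² = 1.0548² = 1.112603.
Q̄ = (S_0/π) × 1.112603 × [bracket] = (1361/π) × 1.112603 × 0.938188 = 452.2 W/m².

Q̄ ≈ 452 W/m²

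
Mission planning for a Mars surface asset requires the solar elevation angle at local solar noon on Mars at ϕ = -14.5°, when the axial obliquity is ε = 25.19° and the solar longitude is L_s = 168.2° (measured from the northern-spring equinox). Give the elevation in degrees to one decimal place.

Solar declination: sin δ = sin ε · sin L_s = sin 25.19° × sin 168.2° = 0.08704, so δ = +4.993°.
At local noon the hour angle is zero, so the zenith angle equals |ϕ − δ| = |-14.5° − (+4.993°)| = 19.493°.
Elevation = 90° − 19.493° = 70.5°.

70.5°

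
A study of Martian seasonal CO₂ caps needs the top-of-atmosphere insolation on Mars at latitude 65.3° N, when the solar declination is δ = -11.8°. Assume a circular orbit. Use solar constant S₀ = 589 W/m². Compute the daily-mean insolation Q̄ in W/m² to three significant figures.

cos H₀ = −tan(+65.3°) tan(-11.800°) = 0.4542, H₀ = 1.0993 rad.
Bracket: H₀ sin φ sin δ + cos φ cos δ sin H₀ = 1.0993×0.90851×-0.20450 + 0.41787×0.97887×0.89090 = -0.204239 + 0.364414 = 0.160175.
Q̄ = (S₀/π) × [bracket] = (589/π) × 0.160175 = 30.03 W/m².

Q̄ ≈ 30.0 W/m²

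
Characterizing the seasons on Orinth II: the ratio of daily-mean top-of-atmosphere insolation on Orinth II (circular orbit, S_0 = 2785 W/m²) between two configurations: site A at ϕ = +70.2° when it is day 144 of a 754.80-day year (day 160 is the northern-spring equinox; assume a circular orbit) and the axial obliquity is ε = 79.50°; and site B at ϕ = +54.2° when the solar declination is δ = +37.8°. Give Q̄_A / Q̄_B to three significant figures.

— Configuration A (ϕ=+70.2°):
Solar longitude: L_s = 360° × (144 − 160)/754.80 = -7.631°, i.e. -7.631° + 360° = 352.369°.
sin δ = sin 79.50° × sin 352.369° = -0.13057, so δ = -7.503°.
cos h₀ = −tan(+70.2°) tan(-7.503°) = 0.3658, h₀ = 1.1963 rad.
Bracket: h₀ sin ϕ sin δ + cos ϕ cos δ sin h₀ = 1.1963×0.94088×-0.13057 + 0.33874×0.99144×0.93069 = -0.146966 + 0.312563 = 0.165597.
Q̄ = (S_0/π) × [bracket] = (2785/π) × 0.165597 = 146.80 W/m².
— Configuration B (ϕ=+54.2°):
cos h₀ = −tan(+54.2°) tan(+37.800°) = -1.0755 ≤ −1 ⇒ polar day, h₀ = π.
Bracket: h₀ sin ϕ sin δ + cos ϕ cos δ sin h₀ = 3.1416×0.81106×0.61291 + 0.58496×0.79016×0.00000 = 1.561711 + 0.000000 = 1.561711.
Q̄ = (S_0/π) × [bracket] = (2785/π) × 1.561711 = 1384.4 W/m².
Ratio Q̄_A / Q̄_B = 146.80 / 1384.4 = 0.1060.

Q̄_A / Q̄_B ≈ 0.106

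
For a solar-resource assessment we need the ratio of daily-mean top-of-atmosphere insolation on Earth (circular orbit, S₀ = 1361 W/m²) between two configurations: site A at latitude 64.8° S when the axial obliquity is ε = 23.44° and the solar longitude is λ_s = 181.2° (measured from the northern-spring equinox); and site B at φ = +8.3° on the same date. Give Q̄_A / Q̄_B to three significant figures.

Q̄_A / Q̄_B ≈ 0.443

— Configuration A (φ=-64.8°):
Solar declination: sin δ = sin ε · sin λ_s = sin 23.44° × sin 181.2° = -0.00833, so δ = -0.477°.
cos H₀ = −tan(-64.8°) tan(-0.477°) = -0.0177, H₀ = 1.5885 rad.
Bracket: H₀ sin φ sin δ + cos φ cos δ sin H₀ = 1.5885×-0.90483×-0.00833 + 0.42578×0.99997×0.99984 = 0.011973 + 0.425699 = 0.437672.
Q̄ = (S₀/π) × [bracket] = (1361/π) × 0.437672 = 189.61 W/m².
— Configuration B (φ=+8.3°):
cos H₀ = −tan(+8.3°) tan(-0.477°) = 0.0012, H₀ = 1.5696 rad.
Bracket: H₀ sin φ sin δ + cos φ cos δ sin H₀ = 1.5696×0.14436×-0.00833 + 0.98953×0.99997×1.00000 = -0.001887 + 0.989500 = 0.987613.
Q̄ = (S₀/π) × [bracket] = (1361/π) × 0.987613 = 427.85 W/m².
Ratio Q̄_A / Q̄_B = 189.61 / 427.85 = 0.4432.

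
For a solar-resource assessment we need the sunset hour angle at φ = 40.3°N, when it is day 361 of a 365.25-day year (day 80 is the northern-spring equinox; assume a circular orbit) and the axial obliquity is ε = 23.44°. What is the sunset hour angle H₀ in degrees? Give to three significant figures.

H₀ = 68.6°

Solar longitude: λ_s = 360° × (361 − 80)/365.25 = 276.961°.
sin δ = sin 23.44° × sin 276.961° = -0.39486, so δ = -23.257°.
cos H₀ = −tan φ · tan δ = −tan(+40.3°) × tan(-23.257°) = 0.3645, so H₀ = 1.1977 rad = 68.62°.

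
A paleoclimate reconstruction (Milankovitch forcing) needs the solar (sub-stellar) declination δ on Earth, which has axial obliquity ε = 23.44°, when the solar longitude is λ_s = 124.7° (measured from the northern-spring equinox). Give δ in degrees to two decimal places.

δ = +19.09°

sin δ = sin ε · sin λ_s = sin 23.44° × sin 124.7° = 0.327039.
δ = arcsin(0.327039) = +19.09°.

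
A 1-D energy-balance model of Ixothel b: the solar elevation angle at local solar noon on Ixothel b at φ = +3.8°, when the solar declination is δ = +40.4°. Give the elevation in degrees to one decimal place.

At local noon the hour angle is zero, so the zenith angle equals |φ − δ| = |+3.8° − (+40.400°)| = 36.600°.
Elevation = 90° − 36.600° = 53.4°.

53.4°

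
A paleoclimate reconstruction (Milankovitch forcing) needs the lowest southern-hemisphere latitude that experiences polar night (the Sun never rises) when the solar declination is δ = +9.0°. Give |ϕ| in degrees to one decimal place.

|ϕ| = 81.0°

Polar night requires cos h₀ = −tan ϕ tan δ ≥ 1, i.e. tan ϕ tan δ ≤ −1.
The boundary is |tan ϕ| · |tan δ| = 1, so |ϕ| = 90° − |δ| = 90° − 9.0° = 81.0° in the southern hemisphere.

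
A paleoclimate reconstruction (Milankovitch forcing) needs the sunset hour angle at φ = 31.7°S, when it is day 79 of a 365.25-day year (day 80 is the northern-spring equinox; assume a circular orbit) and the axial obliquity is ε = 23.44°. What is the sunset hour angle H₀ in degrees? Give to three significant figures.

Solar longitude: λ_s = 360° × (79 − 80)/365.25 = -0.986°, i.e. -0.986° + 360° = 359.014°.
sin δ = sin 23.44° × sin 359.014° = -0.00684, so δ = -0.392°.
cos H₀ = −tan φ · tan δ = −tan(-31.7°) × tan(-0.392°) = -0.0042, so H₀ = 1.5750 rad = 90.24°.

H₀ = 90.2°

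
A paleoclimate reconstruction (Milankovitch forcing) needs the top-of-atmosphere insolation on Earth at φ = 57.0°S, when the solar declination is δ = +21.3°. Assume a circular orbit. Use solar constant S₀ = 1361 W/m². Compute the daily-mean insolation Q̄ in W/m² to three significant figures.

Q̄ ≈ 53.5 W/m²

cos H₀ = −tan(-57.0°) tan(+21.300°) = 0.6004, H₀ = 0.9268 rad.
Bracket: H₀ sin φ sin δ + cos φ cos δ sin H₀ = 0.9268×-0.83867×0.36325 + 0.54464×0.93169×0.79972 = -0.282347 + 0.405806 = 0.123459.
Q̄ = (S₀/π) × [bracket] = (1361/π) × 0.123459 = 53.48 W/m².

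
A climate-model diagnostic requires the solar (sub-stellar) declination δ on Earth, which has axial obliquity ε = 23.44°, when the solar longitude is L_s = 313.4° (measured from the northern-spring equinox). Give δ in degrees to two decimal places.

sin δ = sin ε · sin L_s = sin 23.44° × sin 313.4° = -0.289023.
δ = arcsin(-0.289023) = -16.80°.

δ = -16.80°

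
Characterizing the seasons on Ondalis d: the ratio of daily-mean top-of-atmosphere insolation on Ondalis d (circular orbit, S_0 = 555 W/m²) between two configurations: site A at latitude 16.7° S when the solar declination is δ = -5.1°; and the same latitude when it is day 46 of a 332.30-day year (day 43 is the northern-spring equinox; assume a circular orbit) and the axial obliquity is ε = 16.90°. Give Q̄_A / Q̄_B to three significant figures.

Q̄_A / Q̄_B ≈ 1.05

— Configuration A (ϕ=-16.7°):
cos h₀ = −tan(-16.7°) tan(-5.100°) = -0.0268, h₀ = 1.5976 rad.
Bracket: h₀ sin ϕ sin δ + cos ϕ cos δ sin h₀ = 1.5976×-0.28736×-0.08889 + 0.95782×0.99604×0.99964 = 0.040808 + 0.953684 = 0.994492.
Q̄ = (S_0/π) × [bracket] = (555/π) × 0.994492 = 175.69 W/m².
— Configuration B (ϕ=-16.7°):
Solar longitude: L_s = 360° × (46 − 43)/332.30 = 3.250°.
sin δ = sin 16.90° × sin 3.250° = 0.01648, so δ = +0.944°.
cos h₀ = −tan(-16.7°) tan(+0.944°) = 0.0049, h₀ = 1.5659 rad.
Bracket: h₀ sin ϕ sin δ + cos ϕ cos δ sin h₀ = 1.5659×-0.28736×0.01648 + 0.95782×0.99986×0.99999 = -0.007416 + 0.957676 = 0.950260.
Q̄ = (S_0/π) × [bracket] = (555/π) × 0.950260 = 167.87 W/m².
Ratio Q̄_A / Q̄_B = 175.69 / 167.87 = 1.047.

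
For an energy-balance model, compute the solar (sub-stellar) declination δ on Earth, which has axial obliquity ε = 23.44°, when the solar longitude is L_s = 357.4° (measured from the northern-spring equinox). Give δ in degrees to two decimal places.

δ = -1.03°

sin δ = sin ε · sin L_s = sin 23.44° × sin 357.4° = -0.018045.
δ = arcsin(-0.018045) = -1.03°.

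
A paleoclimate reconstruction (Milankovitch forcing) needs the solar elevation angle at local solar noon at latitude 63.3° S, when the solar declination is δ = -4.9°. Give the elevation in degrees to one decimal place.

31.6°

At local noon the hour angle is zero, so the zenith angle equals |φ − δ| = |-63.3° − (-4.900°)| = 58.400°.
Elevation = 90° − 58.400° = 31.6°.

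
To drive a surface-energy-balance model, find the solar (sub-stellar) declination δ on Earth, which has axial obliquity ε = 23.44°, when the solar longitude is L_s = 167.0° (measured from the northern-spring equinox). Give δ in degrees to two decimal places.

sin δ = sin ε · sin L_s = sin 23.44° × sin 167.0° = 0.089483.
δ = arcsin(0.089483) = +5.13°.

δ = +5.13°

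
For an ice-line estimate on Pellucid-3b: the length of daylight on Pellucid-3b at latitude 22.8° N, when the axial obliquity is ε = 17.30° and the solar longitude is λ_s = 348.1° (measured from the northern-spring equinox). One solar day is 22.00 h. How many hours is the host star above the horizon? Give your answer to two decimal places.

10.82 h

Solar declination: sin δ = sin ε · sin λ_s = sin 17.30° × sin 348.1° = -0.06132, so δ = -3.516°.
cos H₀ = −tan φ · tan δ = −tan(+22.8°) × tan(-3.516°) = 0.0258, so H₀ = 1.5450 rad = 88.52°.
Daylight = 2H₀/(2π) × 22.00 h = (1.5450/π) × 22.00 = 10.82 h.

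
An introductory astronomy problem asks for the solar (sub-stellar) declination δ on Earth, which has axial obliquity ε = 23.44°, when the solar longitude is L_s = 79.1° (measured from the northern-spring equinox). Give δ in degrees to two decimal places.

sin δ = sin ε · sin L_s = sin 23.44° × sin 79.1° = 0.390612.
δ = arcsin(0.390612) = +22.99°.

δ = +22.99°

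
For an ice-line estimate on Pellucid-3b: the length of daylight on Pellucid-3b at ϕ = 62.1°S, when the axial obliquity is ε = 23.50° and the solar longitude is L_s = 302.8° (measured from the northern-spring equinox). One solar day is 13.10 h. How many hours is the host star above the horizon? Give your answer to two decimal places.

Solar declination: sin δ = sin ε · sin L_s = sin 23.50° × sin 302.8° = -0.33518, so δ = -19.583°.
cos h₀ = −tan ϕ · tan δ = −tan(-62.1°) × tan(-19.583°) = -0.6719, so h₀ = 2.3076 rad = 132.21°.
Daylight = 2h₀/(2π) × 13.10 h = (2.3076/π) × 13.10 = 9.62 h.

9.62 h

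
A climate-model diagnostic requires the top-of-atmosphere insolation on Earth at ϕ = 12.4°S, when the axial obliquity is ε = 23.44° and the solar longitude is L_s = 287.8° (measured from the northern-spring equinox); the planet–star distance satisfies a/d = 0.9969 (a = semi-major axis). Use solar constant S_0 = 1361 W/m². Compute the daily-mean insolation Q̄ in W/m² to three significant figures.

Q̄ ≈ 446 W/m²

Solar declination: sin δ = sin ε · sin L_s = sin 23.44° × sin 287.8° = -0.37875, so δ = -22.256°.
cos h₀ = −tan(-12.4°) tan(-22.256°) = -0.0900, h₀ = 1.6609 rad.
Bracket: h₀ sin ϕ sin δ + cos ϕ cos δ sin h₀ = 1.6609×-0.21474×-0.37875 + 0.97667×0.92550×0.99594 = 0.135086 + 0.900238 = 1.035324.
Inverse-square distance factor (a/d)² = 0.9969² = 0.993810.
Q̄ = (S_0/π) × 0.993810 × [bracket] = (1361/π) × 0.993810 × 1.035324 = 445.7 W/m².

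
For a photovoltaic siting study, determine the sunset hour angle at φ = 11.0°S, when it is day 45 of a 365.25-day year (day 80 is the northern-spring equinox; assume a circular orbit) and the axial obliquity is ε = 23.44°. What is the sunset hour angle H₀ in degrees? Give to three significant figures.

H₀ = 92.6°

Solar longitude: λ_s = 360° × (45 − 80)/365.25 = -34.497°, i.e. -34.497° + 360° = 325.503°.
sin δ = sin 23.44° × sin 325.503° = -0.22529, so δ = -13.020°.
cos H₀ = −tan φ · tan δ = −tan(-11.0°) × tan(-13.020°) = -0.0449, so H₀ = 1.6158 rad = 92.58°.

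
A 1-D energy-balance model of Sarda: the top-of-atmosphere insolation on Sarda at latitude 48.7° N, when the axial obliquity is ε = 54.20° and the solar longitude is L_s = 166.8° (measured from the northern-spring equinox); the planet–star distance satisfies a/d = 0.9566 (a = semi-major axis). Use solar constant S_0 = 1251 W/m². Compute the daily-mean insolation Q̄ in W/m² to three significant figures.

Solar declination: sin δ = sin ε · sin L_s = sin 54.20° × sin 166.8° = 0.18521, so δ = +10.673°.
cos h₀ = −tan(+48.7°) tan(+10.673°) = -0.2145, h₀ = 1.7870 rad.
Bracket: h₀ sin ϕ sin δ + cos ϕ cos δ sin h₀ = 1.7870×0.75126×0.18521 + 0.66000×0.98270×0.97672 = 0.248645 + 0.633483 = 0.882128.
Inverse-square distance factor (a/d)² = 0.9566² = 0.915084.
Q̄ = (S_0/π) × 0.915084 × [bracket] = (1251/π) × 0.915084 × 0.882128 = 321.4 W/m².

Q̄ ≈ 321 W/m²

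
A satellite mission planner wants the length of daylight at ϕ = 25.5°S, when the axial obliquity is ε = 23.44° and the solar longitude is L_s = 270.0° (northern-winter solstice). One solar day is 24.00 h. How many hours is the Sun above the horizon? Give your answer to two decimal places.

Solar declination: sin δ = sin ε · sin L_s = sin 23.44° × sin 270.0° = -0.39779, so δ = -23.440°.
cos h₀ = −tan ϕ · tan δ = −tan(-25.5°) × tan(-23.440°) = -0.2068, so h₀ = 1.7791 rad = 101.93°.
Daylight = 2h₀/(2π) × 24.00 h = (1.7791/π) × 24.00 = 13.59 h.

13.59 h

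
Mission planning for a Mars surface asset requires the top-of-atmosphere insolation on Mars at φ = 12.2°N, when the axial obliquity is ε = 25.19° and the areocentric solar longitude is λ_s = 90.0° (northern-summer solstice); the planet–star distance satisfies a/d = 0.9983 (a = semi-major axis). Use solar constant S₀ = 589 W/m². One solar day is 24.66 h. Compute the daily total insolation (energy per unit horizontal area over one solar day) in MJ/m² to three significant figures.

17.1 MJ/m²

sin δ = sin 25.19° × sin 90.0° = 0.42562, so δ = +25.190°.
cos H₀ = −tan(+12.2°) tan(+25.190°) = -0.1017, H₀ = 1.6727 rad.
Bracket: H₀ sin φ sin δ + cos φ cos δ sin H₀ = 1.6727×0.21132×0.42562 + 0.97742×0.90490×0.99482 = 0.150446 + 0.879886 = 1.030332.
Inverse-square distance factor (a/d)² = 0.9983² = 0.996603.
Q̄ = (S₀/π) × 0.996603 × [bracket] = (589/π) × 0.996603 × 1.030332 = 192.52 W/m².
Daily total = Q̄ × 24.66 h × 3600 s/h = 192.52 × 24.66 × 3600 / 10⁶ = 17.09 MJ/m².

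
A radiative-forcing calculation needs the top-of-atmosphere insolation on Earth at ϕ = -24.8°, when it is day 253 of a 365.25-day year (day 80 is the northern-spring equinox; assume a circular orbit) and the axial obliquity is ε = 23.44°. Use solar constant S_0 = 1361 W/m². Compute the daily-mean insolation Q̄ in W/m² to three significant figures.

Q̄ ≈ 374 W/m²

Solar longitude: L_s = 360° × (253 − 80)/365.25 = 170.513°.
sin δ = sin 23.44° × sin 170.513° = 0.06556, so δ = +3.759°.
cos h₀ = −tan(-24.8°) tan(+3.759°) = 0.0304, h₀ = 1.5404 rad.
Bracket: h₀ sin ϕ sin δ + cos ϕ cos δ sin h₀ = 1.5404×-0.41945×0.06556 + 0.90778×0.99785×0.99954 = -0.042360 + 0.905412 = 0.863052.
Q̄ = (S_0/π) × [bracket] = (1361/π) × 0.863052 = 373.9 W/m².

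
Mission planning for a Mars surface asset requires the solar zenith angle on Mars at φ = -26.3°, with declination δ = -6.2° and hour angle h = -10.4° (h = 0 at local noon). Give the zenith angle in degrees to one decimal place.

θ_z = 22.4°

cos θ_z = sin φ sin δ + cos φ cos δ cos h = 0.047851 + 0.876601 = 0.924452.
θ_z = arccos(0.924452) = 22.4°.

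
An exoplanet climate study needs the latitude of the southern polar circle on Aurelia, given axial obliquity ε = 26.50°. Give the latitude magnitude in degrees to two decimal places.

63.50°

The polar circle is the lowest latitude that experiences at least one full rotation of continuous darkness at the northern-summer solstice; it lies at |φ| = 90° − ε = 90° − 26.50° = 63.50°.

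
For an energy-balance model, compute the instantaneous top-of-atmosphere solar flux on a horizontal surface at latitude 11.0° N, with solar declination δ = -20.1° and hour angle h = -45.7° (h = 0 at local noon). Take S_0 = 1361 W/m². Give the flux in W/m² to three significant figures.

cos θ_z = sin ϕ sin δ + cos ϕ cos δ cos h = -0.065573 + 0.643827 = 0.578254.
Flux = S_0 · cos θ_z = 1361 × 0.578254 = 787.0 W/m².

787 W/m²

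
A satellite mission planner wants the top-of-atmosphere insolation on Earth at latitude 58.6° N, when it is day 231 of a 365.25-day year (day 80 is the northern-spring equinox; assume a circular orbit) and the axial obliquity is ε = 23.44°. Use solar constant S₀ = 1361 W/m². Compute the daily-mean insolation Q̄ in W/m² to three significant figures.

Solar longitude: λ_s = 360° × (231 − 80)/365.25 = 148.830°.
sin δ = sin 23.44° × sin 148.830° = 0.20589, so δ = +11.882°.
cos H₀ = −tan(+58.6°) tan(+11.882°) = -0.3447, H₀ = 1.9227 rad.
Bracket: H₀ sin φ sin δ + cos φ cos δ sin H₀ = 1.9227×0.85355×0.20589 + 0.52101×0.97858×0.93872 = 0.337890 + 0.478606 = 0.816496.
Q̄ = (S₀/π) × [bracket] = (1361/π) × 0.816496 = 353.7 W/m².

Q̄ ≈ 354 W/m²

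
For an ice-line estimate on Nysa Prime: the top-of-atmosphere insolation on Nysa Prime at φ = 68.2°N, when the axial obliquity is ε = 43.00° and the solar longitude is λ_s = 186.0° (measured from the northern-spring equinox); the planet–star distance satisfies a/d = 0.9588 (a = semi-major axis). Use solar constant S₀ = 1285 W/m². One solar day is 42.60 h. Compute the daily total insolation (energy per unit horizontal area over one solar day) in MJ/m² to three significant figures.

Solar declination: sin δ = sin ε · sin λ_s = sin 43.00° × sin 186.0° = -0.07129, so δ = -4.088°.
cos H₀ = −tan(+68.2°) tan(-4.088°) = 0.1787, H₀ = 1.3911 rad.
Bracket: H₀ sin φ sin δ + cos φ cos δ sin H₀ = 1.3911×0.92849×-0.07129 + 0.37137×0.99746×0.98391 = -0.092080 + 0.364467 = 0.272387.
Inverse-square distance factor (a/d)² = 0.9588² = 0.919297.
Q̄ = (S₀/π) × 0.919297 × [bracket] = (1285/π) × 0.919297 × 0.272387 = 102.42 W/m².
Daily total = Q̄ × 42.60 h × 3600 s/h = 102.42 × 42.60 × 3600 / 10⁶ = 15.71 MJ/m².

15.7 MJ/m²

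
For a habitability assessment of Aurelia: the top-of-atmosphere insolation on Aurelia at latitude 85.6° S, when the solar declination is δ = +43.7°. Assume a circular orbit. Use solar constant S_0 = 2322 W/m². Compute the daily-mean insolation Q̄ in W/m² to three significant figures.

Q̄ ≈ 0.00 W/m²

cos h₀ = −tan(-85.6°) tan(+43.700°) = 12.4194 ≥ 1 ⇒ polar night, h₀ = 0 and Q̄ = 0.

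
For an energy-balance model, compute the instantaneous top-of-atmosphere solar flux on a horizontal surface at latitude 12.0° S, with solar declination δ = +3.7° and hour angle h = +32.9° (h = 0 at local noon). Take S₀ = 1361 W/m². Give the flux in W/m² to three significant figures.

cos θ_z = sin φ sin δ + cos φ cos δ cos h = -0.013417 + 0.819560 = 0.806143.
Flux = S₀ · cos θ_z = 1361 × 0.806143 = 1097 W/m².

1.10e+03 W/m²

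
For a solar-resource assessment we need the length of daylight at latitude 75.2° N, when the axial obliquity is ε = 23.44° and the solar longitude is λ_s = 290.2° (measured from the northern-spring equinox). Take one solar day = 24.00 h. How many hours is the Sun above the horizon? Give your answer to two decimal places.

Solar declination: sin δ = sin ε · sin λ_s = sin 23.44° × sin 290.2° = -0.37332, so δ = -21.921°.
cos H₀ = −tan φ · tan δ = 1.5231 ≥ 1, so the Sun never rises (polar night) and H₀ = 0.
Daylight = 2H₀/(2π) × 24.00 h = (0.0000/π) × 24.00 = 0.00 h.

0.00 h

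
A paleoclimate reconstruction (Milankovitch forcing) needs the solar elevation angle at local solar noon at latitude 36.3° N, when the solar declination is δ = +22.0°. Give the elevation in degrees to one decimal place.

At local noon the hour angle is zero, so the zenith angle equals |ϕ − δ| = |+36.3° − (+22.000°)| = 14.300°.
Elevation = 90° − 14.300° = 75.7°.

75.7°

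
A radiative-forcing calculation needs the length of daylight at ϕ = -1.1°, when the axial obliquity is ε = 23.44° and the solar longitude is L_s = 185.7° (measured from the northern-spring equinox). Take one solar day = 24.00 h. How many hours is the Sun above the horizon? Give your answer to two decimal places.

Solar declination: sin δ = sin ε · sin L_s = sin 23.44° × sin 185.7° = -0.03951, so δ = -2.264°.
cos h₀ = −tan ϕ · tan δ = −tan(-1.1°) × tan(-2.264°) = -0.0008, so h₀ = 1.5716 rad = 90.04°.
Daylight = 2h₀/(2π) × 24.00 h = (1.5716/π) × 24.00 = 12.01 h.

12.01 h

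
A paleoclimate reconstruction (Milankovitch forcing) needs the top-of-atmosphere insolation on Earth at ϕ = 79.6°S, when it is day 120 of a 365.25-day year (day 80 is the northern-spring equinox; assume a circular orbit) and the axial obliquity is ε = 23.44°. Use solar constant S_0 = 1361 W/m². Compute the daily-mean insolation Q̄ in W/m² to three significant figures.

Q̄ ≈ 0.00 W/m²

Solar longitude: L_s = 360° × (120 − 80)/365.25 = 39.425°.
sin δ = sin 23.44° × sin 39.425° = 0.25262, so δ = +14.633°.
cos h₀ = −tan(-79.6°) tan(+14.633°) = 1.4226 ≥ 1 ⇒ polar night, h₀ = 0 and Q̄ = 0.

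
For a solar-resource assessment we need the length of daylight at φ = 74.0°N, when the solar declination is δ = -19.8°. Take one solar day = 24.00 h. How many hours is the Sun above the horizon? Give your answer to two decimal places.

cos H₀ = −tan φ · tan δ = 1.2555 ≥ 1, so the Sun never rises (polar night) and H₀ = 0.
Daylight = 2H₀/(2π) × 24.00 h = (0.0000/π) × 24.00 = 0.00 h.

0.00 h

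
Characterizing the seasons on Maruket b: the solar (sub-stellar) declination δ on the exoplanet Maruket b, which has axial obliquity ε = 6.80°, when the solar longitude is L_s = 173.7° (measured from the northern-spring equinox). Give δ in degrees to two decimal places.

sin δ = sin ε · sin L_s = sin 6.80° × sin 173.7° = 0.012993.
δ = arcsin(0.012993) = +0.74°.

δ = +0.74°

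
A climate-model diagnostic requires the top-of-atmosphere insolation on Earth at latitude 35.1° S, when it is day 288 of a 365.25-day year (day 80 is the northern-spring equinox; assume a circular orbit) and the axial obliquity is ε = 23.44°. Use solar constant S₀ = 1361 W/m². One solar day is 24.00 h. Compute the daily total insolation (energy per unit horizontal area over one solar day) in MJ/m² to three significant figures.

Solar longitude: λ_s = 360° × (288 − 80)/365.25 = 205.010°.
sin δ = sin 23.44° × sin 205.010° = -0.16818, so δ = -9.682°.
cos H₀ = −tan(-35.1°) tan(-9.682°) = -0.1199, H₀ = 1.6910 rad.
Bracket: H₀ sin φ sin δ + cos φ cos δ sin H₀ = 1.6910×-0.57501×-0.16818 + 0.81815×0.98576×0.99279 = 0.163528 + 0.800685 = 0.964213.
Q̄ = (S₀/π) × [bracket] = (1361/π) × 0.964213 = 417.72 W/m².
Daily total = Q̄ × 24.00 h × 3600 s/h = 417.72 × 24.00 × 3600 / 10⁶ = 36.09 MJ/m².

36.1 MJ/m²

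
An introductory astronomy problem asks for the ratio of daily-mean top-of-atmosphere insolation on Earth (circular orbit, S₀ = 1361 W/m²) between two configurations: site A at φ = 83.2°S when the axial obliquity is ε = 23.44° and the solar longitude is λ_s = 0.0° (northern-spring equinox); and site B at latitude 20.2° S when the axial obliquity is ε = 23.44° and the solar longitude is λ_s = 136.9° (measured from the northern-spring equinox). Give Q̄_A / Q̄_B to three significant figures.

Q̄_A / Q̄_B ≈ 0.156

— Configuration A (φ=-83.2°):
Solar declination: sin δ = sin ε · sin λ_s = sin 23.44° × sin 0.0° = 0.00000, so δ = +0.000°.
cos H₀ = −tan(-83.2°) tan(+0.000°) = 0.0000, H₀ = 1.5708 rad.
Bracket: H₀ sin φ sin δ + cos φ cos δ sin H₀ = 1.5708×-0.99297×0.00000 + 0.11840×1.00000×1.00000 = -0.000000 + 0.118400 = 0.118400.
Q̄ = (S₀/π) × [bracket] = (1361/π) × 0.118400 = 51.293 W/m².
— Configuration B (φ=-20.2°):
Solar declination: sin δ = sin ε · sin λ_s = sin 23.44° × sin 136.9° = 0.27180, so δ = +15.771°.
cos H₀ = −tan(-20.2°) tan(+15.771°) = 0.1039, H₀ = 1.4667 rad.
Bracket: H₀ sin φ sin δ + cos φ cos δ sin H₀ = 1.4667×-0.34530×0.27180 + 0.93849×0.96235×0.99459 = -0.137654 + 0.898270 = 0.760616.
Q̄ = (S₀/π) × [bracket] = (1361/π) × 0.760616 = 329.51 W/m².
Ratio Q̄_A / Q̄_B = 51.293 / 329.51 = 0.1557.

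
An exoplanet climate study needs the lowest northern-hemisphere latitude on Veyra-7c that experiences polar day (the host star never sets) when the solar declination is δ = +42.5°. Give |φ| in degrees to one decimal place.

Polar day requires cos H₀ = −tan φ tan δ ≤ −1, i.e. tan φ tan δ ≥ 1.
The boundary is |tan φ| · |tan δ| = 1, so |φ| = 90° − |δ| = 90° − 42.5° = 47.5° in the northern hemisphere.

|φ| = 47.5°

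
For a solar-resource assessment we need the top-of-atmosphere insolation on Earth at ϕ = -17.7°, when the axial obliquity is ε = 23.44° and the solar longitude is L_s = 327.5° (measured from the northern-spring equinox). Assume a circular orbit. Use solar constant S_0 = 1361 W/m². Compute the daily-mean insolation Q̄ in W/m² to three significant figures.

Q̄ ≈ 448 W/m²

Solar declination: sin δ = sin ε · sin L_s = sin 23.44° × sin 327.5° = -0.21373, so δ = -12.341°.
cos h₀ = −tan(-17.7°) tan(-12.341°) = -0.0698, h₀ = 1.6407 rad.
Bracket: h₀ sin ϕ sin δ + cos ϕ cos δ sin h₀ = 1.6407×-0.30403×-0.21373 + 0.95266×0.97689×0.99756 = 0.106613 + 0.928373 = 1.034986.
Q̄ = (S_0/π) × [bracket] = (1361/π) × 1.034986 = 448.4 W/m².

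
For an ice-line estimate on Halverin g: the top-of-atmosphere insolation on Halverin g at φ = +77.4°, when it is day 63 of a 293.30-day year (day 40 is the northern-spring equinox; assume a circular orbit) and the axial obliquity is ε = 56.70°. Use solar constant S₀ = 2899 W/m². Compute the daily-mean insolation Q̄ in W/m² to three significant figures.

Q̄ ≈ 1.12e+03 W/m²

Solar longitude: λ_s = 360° × (63 − 40)/293.30 = 28.230°.
sin δ = sin 56.70° × sin 28.230° = 0.39535, so δ = +23.288°.
cos H₀ = −tan(+77.4°) tan(+23.288°) = -1.9256 ≤ −1 ⇒ polar day, H₀ = π.
Bracket: H₀ sin φ sin δ + cos φ cos δ sin H₀ = 3.1416×0.97592×0.39535 + 0.21814×0.91853×0.00000 = 1.212123 + 0.000000 = 1.212123.
Q̄ = (S₀/π) × [bracket] = (2899/π) × 1.212123 = 1119 W/m².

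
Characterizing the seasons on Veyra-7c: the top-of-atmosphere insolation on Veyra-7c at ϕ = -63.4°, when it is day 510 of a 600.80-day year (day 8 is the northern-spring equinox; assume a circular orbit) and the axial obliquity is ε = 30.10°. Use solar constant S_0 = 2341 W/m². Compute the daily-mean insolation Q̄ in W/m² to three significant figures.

Q̄ ≈ 905 W/m²

Solar longitude: L_s = 360° × (510 − 8)/600.80 = 300.799°.
sin δ = sin 30.10° × sin 300.799° = -0.43078, so δ = -25.517°.
cos h₀ = −tan(-63.4°) tan(-25.517°) = -0.9532, h₀ = 2.8346 rad.
Bracket: h₀ sin ϕ sin δ + cos ϕ cos δ sin h₀ = 2.8346×-0.89415×-0.43078 + 0.44776×0.90246×0.30223 = 1.091837 + 0.122127 = 1.213964.
Q̄ = (S_0/π) × [bracket] = (2341/π) × 1.213964 = 904.6 W/m².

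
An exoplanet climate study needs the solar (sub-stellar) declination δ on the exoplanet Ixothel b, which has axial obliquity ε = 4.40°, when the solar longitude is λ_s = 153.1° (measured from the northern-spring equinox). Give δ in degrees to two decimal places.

δ = +1.99°

sin δ = sin ε · sin λ_s = sin 4.40° × sin 153.1° = 0.034710.
δ = arcsin(0.034710) = +1.99°.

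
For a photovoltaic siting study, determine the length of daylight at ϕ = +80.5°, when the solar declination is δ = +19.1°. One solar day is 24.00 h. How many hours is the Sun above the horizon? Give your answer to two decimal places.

24.00 h

Sunrise equation: cos h₀ = −tan ϕ · tan δ = -2.0693 ≤ −1, so the Sun never sets (polar day) and h₀ = π.
Daylight = 2h₀/(2π) × 24.00 h = (3.1416/π) × 24.00 = 24.00 h.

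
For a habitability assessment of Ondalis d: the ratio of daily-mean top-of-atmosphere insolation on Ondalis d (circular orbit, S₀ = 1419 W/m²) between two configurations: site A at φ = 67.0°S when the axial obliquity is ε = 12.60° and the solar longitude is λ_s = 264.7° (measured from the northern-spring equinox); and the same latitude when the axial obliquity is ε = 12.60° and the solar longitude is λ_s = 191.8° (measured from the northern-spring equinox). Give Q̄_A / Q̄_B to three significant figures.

Q̄_A / Q̄_B ≈ 1.64

— Configuration A (φ=-67.0°):
Solar declination: sin δ = sin ε · sin λ_s = sin 12.60° × sin 264.7° = -0.21721, so δ = -12.545°.
cos H₀ = −tan(-67.0°) tan(-12.545°) = -0.5242, H₀ = 2.1226 rad.
Bracket: H₀ sin φ sin δ + cos φ cos δ sin H₀ = 2.1226×-0.92050×-0.21721 + 0.39073×0.97612×0.85158 = 0.424396 + 0.324792 = 0.749188.
Q̄ = (S₀/π) × [bracket] = (1419/π) × 0.749188 = 338.39 W/m².
— Configuration B (φ=-67.0°):
Solar declination: sin δ = sin ε · sin λ_s = sin 12.60° × sin 191.8° = -0.04461, so δ = -2.557°.
cos H₀ = −tan(-67.0°) tan(-2.557°) = -0.1052, H₀ = 1.6762 rad.
Bracket: H₀ sin φ sin δ + cos φ cos δ sin H₀ = 1.6762×-0.92050×-0.04461 + 0.39073×0.99900×0.99445 = 0.068831 + 0.388173 = 0.457004.
Q̄ = (S₀/π) × [bracket] = (1419/π) × 0.457004 = 206.42 W/m².
Ratio Q̄_A / Q̄_B = 338.39 / 206.42 = 1.639.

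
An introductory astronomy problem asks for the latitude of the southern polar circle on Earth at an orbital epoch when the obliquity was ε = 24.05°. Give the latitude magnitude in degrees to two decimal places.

65.95°

The polar circle is the lowest latitude that experiences at least one full rotation of continuous darkness at the northern-summer solstice; it lies at |φ| = 90° − ε = 90° − 24.05° = 65.95°.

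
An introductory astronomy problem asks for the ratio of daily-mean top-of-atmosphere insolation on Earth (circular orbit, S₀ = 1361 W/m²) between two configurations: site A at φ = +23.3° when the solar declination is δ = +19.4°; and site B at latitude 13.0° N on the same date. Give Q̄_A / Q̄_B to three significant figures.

— Configuration A (φ=+23.3°):
cos H₀ = −tan(+23.3°) tan(+19.400°) = -0.1517, H₀ = 1.7230 rad.
Bracket: H₀ sin φ sin δ + cos φ cos δ sin H₀ = 1.7230×0.39555×0.33216 + 0.91845×0.94322×0.98843 = 0.226378 + 0.856277 = 1.082655.
Q̄ = (S₀/π) × [bracket] = (1361/π) × 1.082655 = 469.03 W/m².
— Configuration B (φ=+13.0°):
cos H₀ = −tan(+13.0°) tan(+19.400°) = -0.0813, H₀ = 1.6522 rad.
Bracket: H₀ sin φ sin δ + cos φ cos δ sin H₀ = 1.6522×0.22495×0.33216 + 0.97437×0.94322×0.99669 = 0.123451 + 0.916003 = 1.039454.
Q̄ = (S₀/π) × [bracket] = (1361/π) × 1.039454 = 450.31 W/m².
Ratio Q̄_A / Q̄_B = 469.03 / 450.31 = 1.042.

Q̄_A / Q̄_B ≈ 1.04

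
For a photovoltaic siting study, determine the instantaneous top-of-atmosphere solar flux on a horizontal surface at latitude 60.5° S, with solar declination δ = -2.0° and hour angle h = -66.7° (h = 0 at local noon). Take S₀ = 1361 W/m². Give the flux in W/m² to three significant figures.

306 W/m²

cos θ_z = sin φ sin δ + cos φ cos δ cos h = 0.030375 + 0.194657 = 0.225032.
Flux = S₀ · cos θ_z = 1361 × 0.225032 = 306.3 W/m².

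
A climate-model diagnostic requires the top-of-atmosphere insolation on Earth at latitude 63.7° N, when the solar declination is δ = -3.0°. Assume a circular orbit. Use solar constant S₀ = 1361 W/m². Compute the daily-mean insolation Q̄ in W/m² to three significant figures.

cos H₀ = −tan(+63.7°) tan(-3.000°) = 0.1060, H₀ = 1.4646 rad.
Bracket: H₀ sin φ sin δ + cos φ cos δ sin H₀ = 1.4646×0.89649×-0.05234 + 0.44307×0.99863×0.99436 = -0.068722 + 0.439968 = 0.371246.
Q̄ = (S₀/π) × [bracket] = (1361/π) × 0.371246 = 160.8 W/m².

Q̄ ≈ 161 W/m²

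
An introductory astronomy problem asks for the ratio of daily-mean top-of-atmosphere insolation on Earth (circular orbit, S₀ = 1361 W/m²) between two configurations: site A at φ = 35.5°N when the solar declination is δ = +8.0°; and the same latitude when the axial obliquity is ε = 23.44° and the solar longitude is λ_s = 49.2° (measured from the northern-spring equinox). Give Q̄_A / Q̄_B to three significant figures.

Q̄_A / Q̄_B ≈ 0.875

— Configuration A (φ=+35.5°):
cos H₀ = −tan(+35.5°) tan(+8.000°) = -0.1002, H₀ = 1.6712 rad.
Bracket: H₀ sin φ sin δ + cos φ cos δ sin H₀ = 1.6712×0.58070×0.13917 + 0.81412×0.99027×0.99496 = 0.135060 + 0.802135 = 0.937195.
Q̄ = (S₀/π) × [bracket] = (1361/π) × 0.937195 = 406.01 W/m².
— Configuration B (φ=+35.5°):
Solar declination: sin δ = sin ε · sin λ_s = sin 23.44° × sin 49.2° = 0.30112, so δ = +17.525°.
cos H₀ = −tan(+35.5°) tan(+17.525°) = -0.2252, H₀ = 1.7980 rad.
Bracket: H₀ sin φ sin δ + cos φ cos δ sin H₀ = 1.7980×0.58070×0.30112 + 0.81412×0.95359×0.97430 = 0.314399 + 0.756385 = 1.070784.
Q̄ = (S₀/π) × [bracket] = (1361/π) × 1.070784 = 463.88 W/m².
Ratio Q̄_A / Q̄_B = 406.01 / 463.88 = 0.8752.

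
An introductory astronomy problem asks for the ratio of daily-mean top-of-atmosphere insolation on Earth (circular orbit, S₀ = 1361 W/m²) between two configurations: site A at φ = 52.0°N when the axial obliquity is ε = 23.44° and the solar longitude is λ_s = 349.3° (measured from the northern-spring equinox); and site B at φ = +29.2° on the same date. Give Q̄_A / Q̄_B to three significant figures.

Q̄_A / Q̄_B ≈ 0.645

— Configuration A (φ=+52.0°):
Solar declination: sin δ = sin ε · sin λ_s = sin 23.44° × sin 349.3° = -0.07386, so δ = -4.235°.
cos H₀ = −tan(+52.0°) tan(-4.235°) = 0.0948, H₀ = 1.4759 rad.
Bracket: H₀ sin φ sin δ + cos φ cos δ sin H₀ = 1.4759×0.78801×-0.07386 + 0.61566×0.99727×0.99550 = -0.085901 + 0.611216 = 0.525315.
Q̄ = (S₀/π) × [bracket] = (1361/π) × 0.525315 = 227.58 W/m².
— Configuration B (φ=+29.2°):
cos H₀ = −tan(+29.2°) tan(-4.235°) = 0.0414, H₀ = 1.5294 rad.
Bracket: H₀ sin φ sin δ + cos φ cos δ sin H₀ = 1.5294×0.48786×-0.07386 + 0.87292×0.99727×0.99914 = -0.055109 + 0.869788 = 0.814679.
Q̄ = (S₀/π) × [bracket] = (1361/π) × 0.814679 = 352.94 W/m².
Ratio Q̄_A / Q̄_B = 227.58 / 352.94 = 0.6448.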